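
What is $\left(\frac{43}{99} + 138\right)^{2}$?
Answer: $\frac{187827025}{9801} \approx 19164.0$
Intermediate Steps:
$\left(\frac{43}{99} + 138\right)^{2} = \left(\frac{13705}{99}\right)^{2} = \frac{187827025}{9801}$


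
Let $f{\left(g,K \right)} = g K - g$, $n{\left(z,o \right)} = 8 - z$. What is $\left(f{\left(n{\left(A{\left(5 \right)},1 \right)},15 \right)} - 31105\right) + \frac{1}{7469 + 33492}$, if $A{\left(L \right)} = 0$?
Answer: $- \frac{1269504272}{40961} \approx -30993.0$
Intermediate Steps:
$f{\left(g,K \right)} = - g + K g$ ($f{\left(g,K \right)} = K g - g = - g + K g$)
$\left(f{\left(n{\left(A{\left(5 \right)},1 \right)},15 \right)} - 31105\right) + \frac{1}{7469 + 33492} = \left(\left(8 - 0\right) \left(-1 + 15\right) - 31105\right) + \frac{1}{7469 + 33492} = \left(\left(8 + 0\right) 14 - 31105\right) + \frac{1}{40961} = \left(8 \cdot 14 - 31105\right) + \frac{1}{40961} = \left(112 - 31105\right) + \frac{1}{40961} = -30993 + \frac{1}{40961} = - \frac{1269504272}{40961}$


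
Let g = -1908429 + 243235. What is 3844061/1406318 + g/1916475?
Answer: 5025254509283/2695173289050 ≈ 1.8645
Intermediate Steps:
g = -1665194
3844061/1406318 + g/1916475 = 3844061/1406318 - 1665194/1916475 = 5025254509283/2695173289050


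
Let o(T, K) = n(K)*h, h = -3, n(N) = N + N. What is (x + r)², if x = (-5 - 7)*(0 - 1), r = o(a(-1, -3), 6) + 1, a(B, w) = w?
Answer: 529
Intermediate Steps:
n(N) = 2*N
o(T, K) = -6*K (o(T, K) = (2*K)*(-3) = -6*K)
r = -35 (r = -6*6 + 1 = -36 + 1 = -35)
x = 12 (x = -12*(-1) = 12)
(x + r)² = (12 - 35)² = (-23)² = 529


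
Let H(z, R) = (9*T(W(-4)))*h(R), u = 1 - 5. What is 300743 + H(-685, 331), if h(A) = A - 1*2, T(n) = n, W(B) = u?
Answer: 288899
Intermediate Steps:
u = -4
W(B) = -4
h(A) = -2 + A (h(A) = A - 2 = -2 + A)
H(z, R) = 72 - 36*R (H(z, R) = (9*(-4))*(-2 + R) = -36*(-2 + R) = 72 - 36*R)
300743 + H(-685, 331) = 300743 + (72 - 36*331) = 300743 + (72 - 11916) = 300743 - 11844 = 288899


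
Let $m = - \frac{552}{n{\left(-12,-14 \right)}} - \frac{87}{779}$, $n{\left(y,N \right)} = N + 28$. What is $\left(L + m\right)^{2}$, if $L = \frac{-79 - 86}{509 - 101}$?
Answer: $\frac{877538895698089}{549982425664} \approx 1595.6$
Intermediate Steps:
$n{\left(y,N \right)} = 28 + N$
$L = - \frac{55}{136}$ ($L = - \frac{165}{408} = \left(-165\right) \frac{1}{408} = - \frac{55}{136} \approx -0.40441$)
$m = - \frac{215613}{5453}$ ($m = - \frac{552}{28 - 14} - \frac{87}{779} = - \frac{552}{14} - \frac{87}{779} = \left(-552\right) \frac{1}{14} - \frac{87}{779} = - \frac{276}{7} - \frac{87}{779} = - \frac{215613}{5453} \approx -39.54$)
$\left(L + m\right)^{2} = \left(- \frac{55}{136} - \frac{215613}{5453}\right)^{2} = \left(- \frac{29623283}{741608}\right)^{2} = \frac{877538895698089}{549982425664}$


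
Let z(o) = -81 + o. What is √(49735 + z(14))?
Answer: 2*√12417 ≈ 222.86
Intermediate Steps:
√(49735 + z(14)) = √(49735 + (-81 + 14)) = √(49735 - 67) = √49668 = 2*√12417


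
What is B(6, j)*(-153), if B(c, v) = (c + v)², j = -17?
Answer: -18513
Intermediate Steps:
B(6, j)*(-153) = (6 - 17)²*(-153) = (-11)²*(-153) = 121*(-153) = -18513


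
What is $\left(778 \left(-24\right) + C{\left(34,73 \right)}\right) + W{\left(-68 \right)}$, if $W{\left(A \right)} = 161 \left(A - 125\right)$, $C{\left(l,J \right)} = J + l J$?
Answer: $-47190$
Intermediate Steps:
$C{\left(l,J \right)} = J + J l$
$W{\left(A \right)} = -20125 + 161 A$ ($W{\left(A \right)} = 161 \left(-125 + A\right) = -20125 + 161 A$)
$\left(778 \left(-24\right) + C{\left(34,73 \right)}\right) + W{\left(-68 \right)} = \left(778 \left(-24\right) + 73 \left(1 + 34\right)\right) + \left(-20125 + 161 \left(-68\right)\right) = \left(-18672 + 73 \cdot 35\right) - 31073 = \left(-18672 + 2555\right) - 31073 = -16117 - 31073 = -47190$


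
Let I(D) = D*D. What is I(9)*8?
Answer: 648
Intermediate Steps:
I(D) = D**2
I(9)*8 = 9**2*8 = 81*8 = 648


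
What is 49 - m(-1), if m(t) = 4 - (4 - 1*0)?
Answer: 49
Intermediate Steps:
m(t) = 0 (m(t) = 4 - (4 + 0) = 4 - 1*4 = 4 - 4 = 0)
49 - m(-1) = 49 - 1*0 = 49 + 0 = 49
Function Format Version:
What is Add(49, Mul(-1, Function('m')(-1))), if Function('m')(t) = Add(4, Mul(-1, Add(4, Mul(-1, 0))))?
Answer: 49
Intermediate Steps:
Function('m')(t) = 0 (Function('m')(t) = Add(4, Mul(-1, Add(4, 0))) = Add(4, Mul(-1, 4)) = Add(4, -4) = 0)
Add(49, Mul(-1, Function('m')(-1))) = Add(49, Mul(-1, 0)) = Add(49, 0) = 49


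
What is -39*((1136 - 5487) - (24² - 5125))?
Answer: -7722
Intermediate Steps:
-39*((1136 - 5487) - (24² - 5125)) = -39*(-4351 - (576 - 5125)) = -39*(-4351 - 1*(-4549)) = -39*(-4351 + 4549) = -39*198 = -7722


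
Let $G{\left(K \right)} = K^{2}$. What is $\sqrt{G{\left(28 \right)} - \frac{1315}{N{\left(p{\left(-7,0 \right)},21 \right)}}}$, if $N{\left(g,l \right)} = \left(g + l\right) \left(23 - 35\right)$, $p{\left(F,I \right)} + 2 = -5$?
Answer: $\frac{\sqrt{5587134}}{84} \approx 28.139$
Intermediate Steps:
$p{\left(F,I \right)} = -7$ ($p{\left(F,I \right)} = -2 - 5 = -7$)
$N{\left(g,l \right)} = - 12 g - 12 l$ ($N{\left(g,l \right)} = \left(g + l\right) \left(-12\right) = - 12 g - 12 l$)
$\sqrt{G{\left(28 \right)} - \frac{1315}{N{\left(p{\left(-7,0 \right)},21 \right)}}} = \sqrt{28^{2} - \frac{1315}{\left(-12\right) \left(-7\right) - 252}} = \sqrt{784 - \frac{1315}{84 - 252}} = \sqrt{784 - \frac{1315}{-168}} = \sqrt{784 - - \frac{1315}{168}} = \sqrt{784 + \frac{1315}{168}} = \sqrt{\frac{133027}{168}} = \frac{\sqrt{5587134}}{84}$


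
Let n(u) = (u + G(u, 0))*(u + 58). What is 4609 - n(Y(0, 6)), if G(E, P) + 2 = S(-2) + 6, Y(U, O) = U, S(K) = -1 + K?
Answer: 4551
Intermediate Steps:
G(E, P) = 1 (G(E, P) = -2 + ((-1 - 2) + 6) = -2 + (-3 + 6) = -2 + 3 = 1)
n(u) = (1 + u)*(58 + u) (n(u) = (u + 1)*(u + 58) = (1 + u)*(58 + u))
4609 - n(Y(0, 6)) = 4609 - (58 + 0² + 59*0) = 4609 - (58 + 0 + 0) = 4609 - 1*58 = 4609 - 58 = 4551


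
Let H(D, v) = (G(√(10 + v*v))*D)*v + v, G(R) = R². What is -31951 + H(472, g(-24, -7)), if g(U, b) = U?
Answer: -6670183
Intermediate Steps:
H(D, v) = v + D*v*(10 + v²) (H(D, v) = ((√(10 + v*v))²*D)*v + v = ((√(10 + v²))²*D)*v + v = ((10 + v²)*D)*v + v = (D*(10 + v²))*v + v = D*v*(10 + v²) + v = v + D*v*(10 + v²))
-31951 + H(472, g(-24, -7)) = -31951 - 24*(1 + 472*(10 + (-24)²)) = -31951 - 24*(1 + 472*(10 + 576)) = -31951 - 24*(1 + 472*586) = -31951 - 24*(1 + 276592) = -31951 - 24*276593 = -31951 - 6638232 = -6670183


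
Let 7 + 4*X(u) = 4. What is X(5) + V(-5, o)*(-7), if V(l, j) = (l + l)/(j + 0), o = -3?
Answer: -289/12 ≈ -24.083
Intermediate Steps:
V(l, j) = 2*l/j (V(l, j) = (2*l)/j = 2*l/j)
X(u) = -3/4 (X(u) = -7/4 + (1/4)*4 = -7/4 + 1 = -3/4)
X(5) + V(-5, o)*(-7) = -3/4 + (2*(-5)/(-3))*(-7) = -3/4 + (2*(-5)*(-1/3))*(-7) = -3/4 + (10/3)*(-7) = -3/4 - 70/3 = -289/12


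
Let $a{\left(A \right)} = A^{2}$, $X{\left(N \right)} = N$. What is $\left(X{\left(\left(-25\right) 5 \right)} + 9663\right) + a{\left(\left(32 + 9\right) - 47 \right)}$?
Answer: $9574$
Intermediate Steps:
$\left(X{\left(\left(-25\right) 5 \right)} + 9663\right) + a{\left(\left(32 + 9\right) - 47 \right)} = \left(\left(-25\right) 5 + 9663\right) + \left(\left(32 + 9\right) - 47\right)^{2} = \left(-125 + 9663\right) + \left(41 - 47\right)^{2} = 9538 + \left(-6\right)^{2} = 9538 + 36 = 9574$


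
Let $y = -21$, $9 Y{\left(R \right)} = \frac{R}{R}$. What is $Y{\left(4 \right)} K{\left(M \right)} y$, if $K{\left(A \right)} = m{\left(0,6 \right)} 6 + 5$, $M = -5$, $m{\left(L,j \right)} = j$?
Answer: $- \frac{287}{3} \approx -95.667$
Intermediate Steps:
$Y{\left(R \right)} = \frac{1}{9}$ ($Y{\left(R \right)} = \frac{R \frac{1}{R}}{9} = \frac{1}{9} \cdot 1 = \frac{1}{9}$)
$K{\left(A \right)} = 41$ ($K{\left(A \right)} = 6 \cdot 6 + 5 = 36 + 5 = 41$)
$Y{\left(4 \right)} K{\left(M \right)} y = \frac{1}{9} \cdot 41 \left(-21\right) = \frac{41}{9} \left(-21\right) = - \frac{287}{3}$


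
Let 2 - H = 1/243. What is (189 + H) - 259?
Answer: -16525/243 ≈ -68.004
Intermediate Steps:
H = 485/243 (H = 2 - 1/243 = 485/243 ≈ 1.9959)
(189 + H) - 259 = (189 + 485/243) - 259 = 46412/243 - 259 = -16525/243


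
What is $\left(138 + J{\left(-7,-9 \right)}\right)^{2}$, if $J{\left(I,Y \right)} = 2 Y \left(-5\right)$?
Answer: $51984$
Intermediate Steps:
$J{\left(I,Y \right)} = - 10 Y$
$\left(138 + J{\left(-7,-9 \right)}\right)^{2} = \left(138 - -90\right)^{2} = \left(138 + 90\right)^{2} = 228^{2} = 51984$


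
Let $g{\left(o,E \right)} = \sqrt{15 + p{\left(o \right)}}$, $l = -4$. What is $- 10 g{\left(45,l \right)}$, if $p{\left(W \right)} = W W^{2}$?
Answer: $- 140 \sqrt{465} \approx -3018.9$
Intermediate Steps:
$p{\left(W \right)} = W^{3}$
$g{\left(o,E \right)} = \sqrt{15 + o^{3}}$
$- 10 g{\left(45,l \right)} = - 10 \sqrt{15 + 45^{3}} = - 10 \sqrt{15 + 91125} = - 10 \sqrt{91140} = - 10 \cdot 14 \sqrt{465} = - 140 \sqrt{465}$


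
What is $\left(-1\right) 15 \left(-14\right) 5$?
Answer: $1050$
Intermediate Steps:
$\left(-1\right) 15 \left(-14\right) 5 = \left(-15\right) \left(-14\right) 5 = 210 \cdot 5 = 1050$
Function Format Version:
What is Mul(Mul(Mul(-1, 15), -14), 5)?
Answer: 1050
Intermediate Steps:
Mul(Mul(Mul(-1, 15), -14), 5) = Mul(Mul(-15, -14), 5) = Mul(210, 5) = 1050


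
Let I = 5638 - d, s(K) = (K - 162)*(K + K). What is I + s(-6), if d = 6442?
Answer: 1212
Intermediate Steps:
s(K) = 2*K*(-162 + K) (s(K) = (-162 + K)*(2*K) = 2*K*(-162 + K))
I = -804 (I = 5638 - 1*6442 = 5638 - 6442 = -804)
I + s(-6) = -804 + 2*(-6)*(-162 - 6) = -804 + 2*(-6)*(-168) = -804 + 2016 = 1212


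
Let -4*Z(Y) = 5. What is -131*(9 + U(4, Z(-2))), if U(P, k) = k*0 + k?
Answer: -4061/4 ≈ -1015.3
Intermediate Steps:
Z(Y) = -5/4 (Z(Y) = -¼*5 = -5/4)
U(P, k) = k (U(P, k) = 0 + k = k)
-131*(9 + U(4, Z(-2))) = -131*(9 - 5/4) = -131*31/4 = -4061/4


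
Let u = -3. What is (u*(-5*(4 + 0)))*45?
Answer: 2700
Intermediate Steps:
(u*(-5*(4 + 0)))*45 = -(-15)*(4 + 0)*45 = -(-15)*4*45 = -3*(-20)*45 = 60*45 = 2700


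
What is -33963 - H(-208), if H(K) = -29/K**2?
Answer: -1469375203/43264 ≈ -33963.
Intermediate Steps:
H(K) = -29/K**2
-33963 - H(-208) = -33963 - (-29)/(-208)**2 = -33963 - (-29)/43264 = -33963 - 1*(-29/43264) = -33963 + 29/43264 = -1469375203/43264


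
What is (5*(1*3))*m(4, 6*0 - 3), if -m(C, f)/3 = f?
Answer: 135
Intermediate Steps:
m(C, f) = -3*f
(5*(1*3))*m(4, 6*0 - 3) = (5*(1*3))*(-3*(6*0 - 3)) = (5*3)*(-3*(0 - 3)) = 15*(-3*(-3)) = 15*9 = 135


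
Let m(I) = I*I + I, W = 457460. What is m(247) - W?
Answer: -396204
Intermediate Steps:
m(I) = I + I² (m(I) = I² + I = I + I²)
m(247) - W = 247*(1 + 247) - 1*457460 = 247*248 - 457460 = 61256 - 457460 = -396204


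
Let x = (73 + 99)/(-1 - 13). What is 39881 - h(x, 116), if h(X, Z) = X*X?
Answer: 1946773/49 ≈ 39730.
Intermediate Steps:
x = -86/7 (x = 172/(-14) = 172*(-1/14) = -86/7 ≈ -12.286)
h(X, Z) = X²
39881 - h(x, 116) = 39881 - (-86/7)² = 39881 - 1*7396/49 = 39881 - 7396/49 = 1946773/49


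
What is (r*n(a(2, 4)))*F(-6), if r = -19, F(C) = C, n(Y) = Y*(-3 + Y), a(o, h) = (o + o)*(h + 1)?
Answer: 38760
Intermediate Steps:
a(o, h) = 2*o*(1 + h) (a(o, h) = (2*o)*(1 + h) = 2*o*(1 + h))
(r*n(a(2, 4)))*F(-6) = -19*2*2*(1 + 4)*(-3 + 2*2*(1 + 4))*(-6) = -19*2*2*5*(-3 + 2*2*5)*(-6) = -380*(-3 + 20)*(-6) = -380*17*(-6) = -19*340*(-6) = -6460*(-6) = 38760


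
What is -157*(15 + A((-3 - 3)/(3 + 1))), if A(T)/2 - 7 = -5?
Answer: -2983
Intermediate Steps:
A(T) = 4 (A(T) = 14 + 2*(-5) = 14 - 10 = 4)
-157*(15 + A((-3 - 3)/(3 + 1))) = -157*(15 + 4) = -157*19 = -2983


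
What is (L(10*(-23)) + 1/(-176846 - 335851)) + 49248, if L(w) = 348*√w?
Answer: 25249301855/512697 + 348*I*√230 ≈ 49248.0 + 5277.7*I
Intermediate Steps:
(L(10*(-23)) + 1/(-176846 - 335851)) + 49248 = (348*√(10*(-23)) + 1/(-176846 - 335851)) + 49248 = (348*√(-230) + 1/(-512697)) + 49248 = (348*(I*√230) - 1/512697) + 49248 = (348*I*√230 - 1/512697) + 49248 = (-1/512697 + 348*I*√230) + 49248 = 25249301855/512697 + 348*I*√230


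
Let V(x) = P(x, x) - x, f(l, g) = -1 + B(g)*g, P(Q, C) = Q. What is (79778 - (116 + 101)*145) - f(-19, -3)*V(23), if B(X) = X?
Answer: 48313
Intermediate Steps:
f(l, g) = -1 + g² (f(l, g) = -1 + g*g = -1 + g²)
V(x) = 0 (V(x) = x - x = 0)
(79778 - (116 + 101)*145) - f(-19, -3)*V(23) = (79778 - (116 + 101)*145) - (-1 + (-3)²)*0 = (79778 - 217*145) - (-1 + 9)*0 = (79778 - 1*31465) - 8*0 = (79778 - 31465) - 1*0 = 48313 + 0 = 48313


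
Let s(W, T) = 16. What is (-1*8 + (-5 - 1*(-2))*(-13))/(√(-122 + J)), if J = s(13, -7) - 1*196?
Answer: -31*I*√302/302 ≈ -1.7838*I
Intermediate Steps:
J = -180 (J = 16 - 1*196 = 16 - 196 = -180)
(-1*8 + (-5 - 1*(-2))*(-13))/(√(-122 + J)) = (-1*8 + (-5 - 1*(-2))*(-13))/(√(-122 - 180)) = (-8 + (-5 + 2)*(-13))/(√(-302)) = (-8 - 3*(-13))/((I*√302)) = (-8 + 39)*(-I*√302/302) = 31*(-I*√302/302) = -31*I*√302/302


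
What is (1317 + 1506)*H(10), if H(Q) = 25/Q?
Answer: 14115/2 ≈ 7057.5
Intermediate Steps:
(1317 + 1506)*H(10) = (1317 + 1506)*(25/10) = 2823*(25*(⅒)) = 2823*(5/2) = 14115/2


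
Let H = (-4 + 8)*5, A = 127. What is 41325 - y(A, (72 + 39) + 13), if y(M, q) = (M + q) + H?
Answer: 41054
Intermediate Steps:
H = 20 (H = 4*5 = 20)
y(M, q) = 20 + M + q (y(M, q) = (M + q) + 20 = 20 + M + q)
41325 - y(A, (72 + 39) + 13) = 41325 - (20 + 127 + ((72 + 39) + 13)) = 41325 - (20 + 127 + (111 + 13)) = 41325 - (20 + 127 + 124) = 41325 - 1*271 = 41325 - 271 = 41054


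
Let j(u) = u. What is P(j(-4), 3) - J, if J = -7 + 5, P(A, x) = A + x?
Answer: 1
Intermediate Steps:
J = -2
P(j(-4), 3) - J = (-4 + 3) - 1*(-2) = -1 + 2 = 1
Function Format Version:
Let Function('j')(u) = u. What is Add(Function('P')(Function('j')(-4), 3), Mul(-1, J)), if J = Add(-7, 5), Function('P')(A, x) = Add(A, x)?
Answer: 1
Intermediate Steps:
J = -2
Add(Function('P')(Function('j')(-4), 3), Mul(-1, J)) = Add(Add(-4, 3), Mul(-1, -2)) = Add(-1, 2) = 1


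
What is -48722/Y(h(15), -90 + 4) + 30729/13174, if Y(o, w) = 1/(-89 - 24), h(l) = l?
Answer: 72530620693/13174 ≈ 5.5056e+6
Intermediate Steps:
Y(o, w) = -1/113 (Y(o, w) = 1/(-113) = -1/113)
-48722/Y(h(15), -90 + 4) + 30729/13174 = -48722/(-1/113) + 30729/13174 = -48722*(-113) + 30729*(1/13174) = 5505586 + 30729/13174 = 72530620693/13174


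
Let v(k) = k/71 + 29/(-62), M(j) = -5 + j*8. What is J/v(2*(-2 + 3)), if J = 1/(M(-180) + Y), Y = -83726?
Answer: 4402/164805885 ≈ 2.6710e-5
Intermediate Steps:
M(j) = -5 + 8*j
v(k) = -29/62 + k/71 (v(k) = k*(1/71) + 29*(-1/62) = k/71 - 29/62 = -29/62 + k/71)
J = -1/85171 (J = 1/((-5 + 8*(-180)) - 83726) = 1/((-5 - 1440) - 83726) = 1/(-1445 - 83726) = 1/(-85171) = -1/85171 ≈ -1.1741e-5)
J/v(2*(-2 + 3)) = -1/(85171*(-29/62 + (2*(-2 + 3))/71)) = -1/(85171*(-29/62 + (2*1)/71)) = -1/(85171*(-29/62 + (1/71)*2)) = -1/(85171*(-29/62 + 2/71)) = -1/(85171*(-1935/4402)) = -1/85171*(-4402/1935) = 4402/164805885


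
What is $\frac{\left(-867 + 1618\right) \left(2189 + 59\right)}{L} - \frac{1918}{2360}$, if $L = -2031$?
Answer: $- \frac{1994080369}{2396580} \approx -832.05$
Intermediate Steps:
$\frac{\left(-867 + 1618\right) \left(2189 + 59\right)}{L} - \frac{1918}{2360} = \frac{\left(-867 + 1618\right) \left(2189 + 59\right)}{-2031} - \frac{1918}{2360} = 751 \cdot 2248 \left(- \frac{1}{2031}\right) - \frac{959}{1180} = 1688248 \left(- \frac{1}{2031}\right) - \frac{959}{1180} = - \frac{1688248}{2031} - \frac{959}{1180} = - \frac{1994080369}{2396580}$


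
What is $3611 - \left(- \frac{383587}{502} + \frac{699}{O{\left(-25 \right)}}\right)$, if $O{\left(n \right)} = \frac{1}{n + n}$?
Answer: $\frac{19741209}{502} \approx 39325.0$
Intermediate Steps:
$O{\left(n \right)} = \frac{1}{2 n}$
$3611 - \left(- \frac{383587}{502} + \frac{699}{O{\left(-25 \right)}}\right) = 3611 - - \frac{17928487}{502} = 3611 + \left(\left(- \frac{699}{\frac{1}{2} \left(- \frac{1}{25}\right)} - - \frac{561}{502}\right) + 763\right) = 3611 + \left(\left(- \frac{699}{- \frac{1}{50}} + \frac{561}{502}\right) + 763\right) = 3611 + \left(\left(\left(-699\right) \left(-50\right) + \frac{561}{502}\right) + 763\right) = 3611 + \left(\left(34950 + \frac{561}{502}\right) + 763\right) = 3611 + \left(\frac{17545461}{502} + 763\right) = 3611 + \frac{17928487}{502} = \frac{19741209}{502}$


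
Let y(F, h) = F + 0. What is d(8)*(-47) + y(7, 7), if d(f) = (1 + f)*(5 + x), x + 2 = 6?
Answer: -3800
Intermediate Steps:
x = 4 (x = -2 + 6 = 4)
y(F, h) = F
d(f) = 9 + 9*f (d(f) = (1 + f)*(5 + 4) = (1 + f)*9 = 9 + 9*f)
d(8)*(-47) + y(7, 7) = (9 + 9*8)*(-47) + 7 = (9 + 72)*(-47) + 7 = 81*(-47) + 7 = -3807 + 7 = -3800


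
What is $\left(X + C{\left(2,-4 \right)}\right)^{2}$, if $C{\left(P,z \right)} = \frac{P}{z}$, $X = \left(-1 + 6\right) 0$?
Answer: $\frac{1}{4} \approx 0.25$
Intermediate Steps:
$X = 0$ ($X = 5 \cdot 0 = 0$)
$\left(X + C{\left(2,-4 \right)}\right)^{2} = \left(0 + \frac{2}{-4}\right)^{2} = \left(0 + 2 \left(- \frac{1}{4}\right)\right)^{2} = \left(0 - \frac{1}{2}\right)^{2} = \left(- \frac{1}{2}\right)^{2} = \frac{1}{4}$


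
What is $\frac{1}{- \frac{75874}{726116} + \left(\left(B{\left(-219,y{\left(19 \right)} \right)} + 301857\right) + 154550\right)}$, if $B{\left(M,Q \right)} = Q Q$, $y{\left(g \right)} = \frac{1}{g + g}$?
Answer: $\frac{262127876}{119636970292547} \approx 2.191 \cdot 10^{-6}$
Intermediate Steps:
$y{\left(g \right)} = \frac{1}{2 g}$
$B{\left(M,Q \right)} = Q^{2}$
$\frac{1}{- \frac{75874}{726116} + \left(\left(B{\left(-219,y{\left(19 \right)} \right)} + 301857\right) + 154550\right)} = \frac{1}{- \frac{75874}{726116} + \left(\left(\left(\frac{1}{2 \cdot 19}\right)^{2} + 301857\right) + 154550\right)} = \frac{1}{\left(-75874\right) \frac{1}{726116} + \left(\left(\left(\frac{1}{2} \cdot \frac{1}{19}\right)^{2} + 301857\right) + 154550\right)} = \frac{1}{- \frac{37937}{363058} + \left(\left(\left(\frac{1}{38}\right)^{2} + 301857\right) + 154550\right)} = \frac{1}{- \frac{37937}{363058} + \left(\left(\frac{1}{1444} + 301857\right) + 154550\right)} = \frac{1}{- \frac{37937}{363058} + \left(\frac{435881509}{1444} + 154550\right)} = \frac{1}{- \frac{37937}{363058} + \frac{659051709}{1444}} = \frac{1}{\frac{119636970292547}{262127876}} = \frac{262127876}{119636970292547}$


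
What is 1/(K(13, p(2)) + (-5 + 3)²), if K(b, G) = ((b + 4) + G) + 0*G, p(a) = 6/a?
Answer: 1/24 ≈ 0.041667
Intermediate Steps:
K(b, G) = 4 + G + b (K(b, G) = ((4 + b) + G) + 0 = (4 + G + b) + 0 = 4 + G + b)
1/(K(13, p(2)) + (-5 + 3)²) = 1/((4 + 6/2 + 13) + (-5 + 3)²) = 1/((4 + 6*(½) + 13) + (-2)²) = 1/((4 + 3 + 13) + 4) = 1/(20 + 4) = 1/24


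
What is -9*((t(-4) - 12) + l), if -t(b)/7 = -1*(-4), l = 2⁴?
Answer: 216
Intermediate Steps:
l = 16
t(b) = -28 (t(b) = -(-7)*(-4) = -7*4 = -28)
-9*((t(-4) - 12) + l) = -9*((-28 - 12) + 16) = -9*(-40 + 16) = -9*(-24) = -1*(-216) = 216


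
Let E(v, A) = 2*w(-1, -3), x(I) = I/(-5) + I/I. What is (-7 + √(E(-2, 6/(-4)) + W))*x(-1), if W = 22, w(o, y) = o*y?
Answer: -42/5 + 12*√7/5 ≈ -2.0502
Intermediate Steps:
x(I) = 1 - I/5 (x(I) = I*(-⅕) + 1 = -I/5 + 1 = 1 - I/5)
E(v, A) = 6 (E(v, A) = 2*(-1*(-3)) = 2*3 = 6)
(-7 + √(E(-2, 6/(-4)) + W))*x(-1) = (-7 + √(6 + 22))*(1 - ⅕*(-1)) = (-7 + √28)*(1 + ⅕) = (-7 + 2*√7)*(6/5) = -42/5 + 12*√7/5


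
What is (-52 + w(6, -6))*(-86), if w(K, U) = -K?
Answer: 4988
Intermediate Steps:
(-52 + w(6, -6))*(-86) = (-52 - 1*6)*(-86) = (-52 - 6)*(-86) = -58*(-86) = 4988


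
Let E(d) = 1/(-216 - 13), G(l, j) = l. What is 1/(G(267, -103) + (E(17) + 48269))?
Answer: 229/11114743 ≈ 2.0603e-5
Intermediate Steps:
E(d) = -1/229 (E(d) = 1/(-229) = -1/229)
1/(G(267, -103) + (E(17) + 48269)) = 1/(267 + (-1/229 + 48269)) = 1/(267 + 11053600/229) = 1/(11114743/229) = 229/11114743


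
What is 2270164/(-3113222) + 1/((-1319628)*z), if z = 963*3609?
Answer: -5205853326257251243/7139121712824450636 ≈ -0.72920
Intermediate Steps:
z = 3475467
2270164/(-3113222) + 1/((-1319628)*z) = 2270164/(-3113222) + 1/(-1319628*3475467) = 2270164*(-1/3113222) - 1/1319628*1/3475467 = -1135082/1556611 - 1/4586323566276 = -5205853326257251243/7139121712824450636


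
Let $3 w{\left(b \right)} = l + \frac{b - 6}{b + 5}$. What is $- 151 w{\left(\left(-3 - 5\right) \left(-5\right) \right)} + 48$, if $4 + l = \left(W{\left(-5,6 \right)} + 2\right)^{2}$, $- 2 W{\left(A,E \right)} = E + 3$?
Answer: $- \frac{55771}{540} \approx -103.28$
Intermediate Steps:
$W{\left(A,E \right)} = - \frac{3}{2} - \frac{E}{2}$ ($W{\left(A,E \right)} = - \frac{E + 3}{2} = - \frac{3 + E}{2} = - \frac{3}{2} - \frac{E}{2}$)
$l = \frac{9}{4}$ ($l = -4 + \left(\left(- \frac{3}{2} - 3\right) + 2\right)^{2} = -4 + \left(- \frac{9}{2} + 2\right)^{2} = -4 + \left(- \frac{5}{2}\right)^{2} = -4 + \frac{25}{4} = \frac{9}{4} \approx 2.25$)
$w{\left(b \right)} = \frac{3}{4} + \frac{-6 + b}{3 \left(5 + b\right)}$ ($w{\left(b \right)} = \frac{\frac{9}{4} + \frac{b - 6}{b + 5}}{3} = \frac{\frac{9}{4} + \frac{-6 + b}{5 + b}}{3} = \frac{3}{4} + \frac{-6 + b}{3 \left(5 + b\right)}$)
$- 151 w{\left(\left(-3 - 5\right) \left(-5\right) \right)} + 48 = - 151 \frac{21 + 13 \left(-3 - 5\right) \left(-5\right)}{12 \left(5 + \left(-3 - 5\right) \left(-5\right)\right)} + 48 = - 151 \frac{21 + 13 \left(\left(-8\right) \left(-5\right)\right)}{12 \left(5 - -40\right)} + 48 = - 151 \frac{21 + 13 \cdot 40}{12 \left(5 + 40\right)} + 48 = - 151 \frac{21 + 520}{12 \cdot 45} + 48 = - 151 \cdot \frac{1}{12} \cdot \frac{1}{45} \cdot 541 + 48 = \left(-151\right) \frac{541}{540} + 48 = - \frac{81691}{540} + 48 = - \frac{55771}{540}$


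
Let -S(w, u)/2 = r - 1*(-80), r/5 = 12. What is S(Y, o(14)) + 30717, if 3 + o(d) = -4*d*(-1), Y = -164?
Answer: 30437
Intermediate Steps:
o(d) = -3 + 4*d (o(d) = -3 - 4*d*(-1) = -3 + 4*d)
r = 60 (r = 5*12 = 60)
S(w, u) = -280 (S(w, u) = -2*(60 - 1*(-80)) = -2*(60 + 80) = -2*140 = -280)
S(Y, o(14)) + 30717 = -280 + 30717 = 30437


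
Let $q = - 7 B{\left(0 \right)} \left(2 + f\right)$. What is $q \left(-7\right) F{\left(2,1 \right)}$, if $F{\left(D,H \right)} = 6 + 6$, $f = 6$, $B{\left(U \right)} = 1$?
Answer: $4704$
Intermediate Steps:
$F{\left(D,H \right)} = 12$
$q = -56$ ($q = - 7 \cdot 1 \left(2 + 6\right) = - 7 \cdot 1 \cdot 8 = \left(-7\right) 8 = -56$)
$q \left(-7\right) F{\left(2,1 \right)} = \left(-56\right) \left(-7\right) 12 = 392 \cdot 12 = 4704$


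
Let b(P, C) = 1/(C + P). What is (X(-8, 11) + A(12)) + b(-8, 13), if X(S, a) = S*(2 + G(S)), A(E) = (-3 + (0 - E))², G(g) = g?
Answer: 1366/5 ≈ 273.20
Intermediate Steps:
A(E) = (-3 - E)²
X(S, a) = S*(2 + S)
(X(-8, 11) + A(12)) + b(-8, 13) = (-8*(2 - 8) + (3 + 12)²) + 1/(13 - 8) = (-8*(-6) + 15²) + 1/5 = (48 + 225) + ⅕ = 273 + ⅕ = 1366/5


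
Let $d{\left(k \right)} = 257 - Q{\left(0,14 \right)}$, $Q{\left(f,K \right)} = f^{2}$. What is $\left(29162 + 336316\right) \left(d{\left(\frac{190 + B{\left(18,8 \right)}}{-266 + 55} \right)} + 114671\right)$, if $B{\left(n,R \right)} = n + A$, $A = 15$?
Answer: $42003655584$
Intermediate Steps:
$B{\left(n,R \right)} = 15 + n$ ($B{\left(n,R \right)} = n + 15 = 15 + n$)
$d{\left(k \right)} = 257$ ($d{\left(k \right)} = 257 - 0^{2} = 257 - 0 = 257 + 0 = 257$)
$\left(29162 + 336316\right) \left(d{\left(\frac{190 + B{\left(18,8 \right)}}{-266 + 55} \right)} + 114671\right) = \left(29162 + 336316\right) \left(257 + 114671\right) = 365478 \cdot 114928 = 42003655584$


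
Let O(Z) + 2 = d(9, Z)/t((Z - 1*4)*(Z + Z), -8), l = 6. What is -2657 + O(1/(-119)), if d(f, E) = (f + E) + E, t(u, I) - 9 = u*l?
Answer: -353979796/133173 ≈ -2658.0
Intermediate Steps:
t(u, I) = 9 + 6*u (t(u, I) = 9 + u*6 = 9 + 6*u)
d(f, E) = f + 2*E (d(f, E) = (E + f) + E = f + 2*E)
O(Z) = -2 + (9 + 2*Z)/(9 + 12*Z*(-4 + Z)) (O(Z) = -2 + (9 + 2*Z)/(9 + 6*((Z - 1*4)*(Z + Z))) = -2 + (9 + 2*Z)/(9 + 6*((Z - 4)*(2*Z))) = -2 + (9 + 2*Z)/(9 + 6*((-4 + Z)*(2*Z))) = -2 + (9 + 2*Z)/(9 + 6*(2*Z*(-4 + Z))) = -2 + (9 + 2*Z)/(9 + 12*Z*(-4 + Z)))
-2657 + O(1/(-119)) = -2657 + (-9 - 24*(1/(-119))² + 98/(-119))/(3*(3 - 16/(-119) + 4*(1/(-119))²)) = -2657 + (-9 - 24*(-1/119)² + 98*(-1/119))/(3*(3 - 16*(-1/119) + 4*(-1/119)²)) = -2657 + (-9 - 24*1/14161 - 14/17)/(3*(3 + 16/119 + 4*(1/14161))) = -2657 + (-9 - 24/14161 - 14/17)/(3*(3 + 16/119 + 4/14161)) = -2657 + (⅓)*(-139135/14161)/(44391/14161) = -2657 + (⅓)*(14161/44391)*(-139135/14161) = -2657 - 139135/133173 = -353979796/133173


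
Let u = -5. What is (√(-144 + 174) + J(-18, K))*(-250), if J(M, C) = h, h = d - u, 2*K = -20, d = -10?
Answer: 1250 - 250*√30 ≈ -119.31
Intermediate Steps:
K = -10 (K = (½)*(-20) = -10)
h = -5 (h = -10 - 1*(-5) = -10 + 5 = -5)
J(M, C) = -5
(√(-144 + 174) + J(-18, K))*(-250) = (√(-144 + 174) - 5)*(-250) = (√30 - 5)*(-250) = (-5 + √30)*(-250) = 1250 - 250*√30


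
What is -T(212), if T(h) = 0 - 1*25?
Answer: 25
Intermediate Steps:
T(h) = -25 (T(h) = 0 - 25 = -25)
-T(212) = -1*(-25) = 25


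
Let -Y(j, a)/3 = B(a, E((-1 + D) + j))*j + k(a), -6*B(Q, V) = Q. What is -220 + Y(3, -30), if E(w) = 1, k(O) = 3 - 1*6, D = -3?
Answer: -256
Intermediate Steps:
k(O) = -3 (k(O) = 3 - 6 = -3)
B(Q, V) = -Q/6
Y(j, a) = 9 + a*j/2 (Y(j, a) = -3*((-a/6)*j - 3) = -3*(-a*j/6 - 3) = -3*(-3 - a*j/6) = 9 + a*j/2)
-220 + Y(3, -30) = -220 + (9 + (½)*(-30)*3) = -220 + (9 - 45) = -220 - 36 = -256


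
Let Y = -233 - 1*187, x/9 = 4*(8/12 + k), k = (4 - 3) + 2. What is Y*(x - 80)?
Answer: -21840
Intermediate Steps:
k = 3 (k = 1 + 2 = 3)
x = 132 (x = 9*(4*(8/12 + 3)) = 9*(4*(8*(1/12) + 3)) = 9*(4*(2/3 + 3)) = 9*(4*(11/3)) = 9*(44/3) = 132)
Y = -420 (Y = -233 - 187 = -420)
Y*(x - 80) = -420*(132 - 80) = -420*52 = -21840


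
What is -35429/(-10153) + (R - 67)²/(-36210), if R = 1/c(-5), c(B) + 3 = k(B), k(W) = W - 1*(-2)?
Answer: 627251953/186409080 ≈ 3.3649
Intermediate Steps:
k(W) = 2 + W (k(W) = W + 2 = 2 + W)
c(B) = -1 + B (c(B) = -3 + (2 + B) = -1 + B)
R = -⅙ (R = 1/(-1 - 5) = 1/(-6) = -⅙ ≈ -0.16667)
-35429/(-10153) + (R - 67)²/(-36210) = -35429/(-10153) + (-⅙ - 67)²/(-36210) = -35429*(-1/10153) + (-403/6)²*(-1/36210) = 499/143 + (162409/36)*(-1/36210) = 499/143 - 162409/1303560 = 627251953/186409080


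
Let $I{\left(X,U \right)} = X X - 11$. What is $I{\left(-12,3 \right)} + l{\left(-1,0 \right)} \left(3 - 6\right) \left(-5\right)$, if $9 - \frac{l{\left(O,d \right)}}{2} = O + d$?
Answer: $433$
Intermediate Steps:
$I{\left(X,U \right)} = -11 + X^{2}$ ($I{\left(X,U \right)} = X^{2} - 11 = -11 + X^{2}$)
$l{\left(O,d \right)} = 18 - 2 O - 2 d$ ($l{\left(O,d \right)} = 18 - 2 \left(O + d\right) = 18 - \left(2 O + 2 d\right) = 18 - 2 O - 2 d$)
$I{\left(-12,3 \right)} + l{\left(-1,0 \right)} \left(3 - 6\right) \left(-5\right) = \left(-11 + \left(-12\right)^{2}\right) + \left(18 - -2 - 0\right) \left(3 - 6\right) \left(-5\right) = \left(-11 + 144\right) + \left(18 + 2 + 0\right) \left(\left(-3\right) \left(-5\right)\right) = 133 + 20 \cdot 15 = 133 + 300 = 433$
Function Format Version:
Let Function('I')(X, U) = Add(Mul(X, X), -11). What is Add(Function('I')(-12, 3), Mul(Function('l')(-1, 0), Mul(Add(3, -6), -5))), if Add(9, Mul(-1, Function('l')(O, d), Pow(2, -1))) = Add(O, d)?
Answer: 433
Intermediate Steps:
Function('I')(X, U) = Add(-11, Pow(X, 2)) (Function('I')(X, U) = Add(Pow(X, 2), -11) = Add(-11, Pow(X, 2)))
Function('l')(O, d) = Add(18, Mul(-2, O), Mul(-2, d)) (Function('l')(O, d) = Add(18, Mul(-2, Add(O, d))) = Add(18, Add(Mul(-2, O), Mul(-2, d))) = Add(18, Mul(-2, O), Mul(-2, d)))
Add(Function('I')(-12, 3), Mul(Function('l')(-1, 0), Mul(Add(3, -6), -5))) = Add(Add(-11, Pow(-12, 2)), Mul(Add(18, Mul(-2, -1), Mul(-2, 0)), Mul(Add(3, -6), -5))) = Add(Add(-11, 144), Mul(Add(18, 2, 0), Mul(-3, -5))) = Add(133, Mul(20, 15)) = Add(133, 300) = 433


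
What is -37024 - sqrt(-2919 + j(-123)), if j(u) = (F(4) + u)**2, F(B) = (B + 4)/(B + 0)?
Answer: -37024 - sqrt(11722) ≈ -37132.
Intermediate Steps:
F(B) = (4 + B)/B
j(u) = (2 + u)**2 (j(u) = ((4 + 4)/4 + u)**2 = ((1/4)*8 + u)**2 = (2 + u)**2)
-37024 - sqrt(-2919 + j(-123)) = -37024 - sqrt(-2919 + (2 - 123)**2) = -37024 - sqrt(-2919 + (-121)**2) = -37024 - sqrt(-2919 + 14641) = -37024 - sqrt(11722)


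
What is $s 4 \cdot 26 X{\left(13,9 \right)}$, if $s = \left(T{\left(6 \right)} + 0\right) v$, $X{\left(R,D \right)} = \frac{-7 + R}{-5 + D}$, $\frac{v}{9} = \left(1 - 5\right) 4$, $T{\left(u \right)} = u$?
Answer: $-134784$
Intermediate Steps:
$v = -144$ ($v = 9 \left(1 - 5\right) 4 = 9 \left(\left(-4\right) 4\right) = 9 \left(-16\right) = -144$)
$X{\left(R,D \right)} = \frac{-7 + R}{-5 + D}$
$s = -864$ ($s = \left(6 + 0\right) \left(-144\right) = 6 \left(-144\right) = -864$)
$s 4 \cdot 26 X{\left(13,9 \right)} = - 864 \cdot 4 \cdot 26 \frac{-7 + 13}{-5 + 9} = \left(-864\right) 104 \cdot \frac{1}{4} \cdot 6 = - 89856 \cdot \frac{1}{4} \cdot 6 = \left(-89856\right) \frac{3}{2} = -134784$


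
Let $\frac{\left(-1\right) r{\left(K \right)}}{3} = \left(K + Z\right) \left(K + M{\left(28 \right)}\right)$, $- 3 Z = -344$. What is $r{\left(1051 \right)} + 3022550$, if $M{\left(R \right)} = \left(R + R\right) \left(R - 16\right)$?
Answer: $-3002781$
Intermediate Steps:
$Z = \frac{344}{3}$ ($Z = \left(- \frac{1}{3}\right) \left(-344\right) = \frac{344}{3} \approx 114.67$)
$M{\left(R \right)} = 2 R \left(-16 + R\right)$
$r{\left(K \right)} = - 3 \left(672 + K\right) \left(\frac{344}{3} + K\right)$ ($r{\left(K \right)} = - 3 \left(K + \frac{344}{3}\right) \left(K + 2 \cdot 28 \left(-16 + 28\right)\right) = - 3 \left(\frac{344}{3} + K\right) \left(K + 2 \cdot 28 \cdot 12\right) = - 3 \left(\frac{344}{3} + K\right) \left(K + 672\right) = - 3 \left(\frac{344}{3} + K\right) \left(672 + K\right) = - 3 \left(672 + K\right) \left(\frac{344}{3} + K\right)$)
$r{\left(1051 \right)} + 3022550 = \left(-231168 - 2480360 - 3 \cdot 1051^{2}\right) + 3022550 = \left(-231168 - 2480360 - 3313803\right) + 3022550 = -6025331 + 3022550 = -3002781$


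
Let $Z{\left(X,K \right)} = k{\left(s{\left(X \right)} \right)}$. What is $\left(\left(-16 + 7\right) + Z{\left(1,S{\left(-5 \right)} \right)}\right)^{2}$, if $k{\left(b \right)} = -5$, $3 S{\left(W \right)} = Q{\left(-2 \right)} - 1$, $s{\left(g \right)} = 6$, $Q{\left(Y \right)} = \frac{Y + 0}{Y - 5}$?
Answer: $196$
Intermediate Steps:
$Q{\left(Y \right)} = \frac{Y}{-5 + Y}$
$S{\left(W \right)} = - \frac{5}{21}$ ($S{\left(W \right)} = \frac{- \frac{2}{-5 - 2} - 1}{3} = \frac{- \frac{2}{-7} - 1}{3} = \frac{\left(-2\right) \left(- \frac{1}{7}\right) - 1}{3} = \frac{\frac{2}{7} - 1}{3} = \frac{1}{3} \left(- \frac{5}{7}\right) = - \frac{5}{21}$)
$Z{\left(X,K \right)} = -5$
$\left(\left(-16 + 7\right) + Z{\left(1,S{\left(-5 \right)} \right)}\right)^{2} = \left(\left(-16 + 7\right) - 5\right)^{2} = \left(-9 - 5\right)^{2} = \left(-14\right)^{2} = 196$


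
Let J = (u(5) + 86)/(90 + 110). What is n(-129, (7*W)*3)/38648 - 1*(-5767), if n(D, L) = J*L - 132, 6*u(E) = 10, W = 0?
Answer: 55720721/9662 ≈ 5767.0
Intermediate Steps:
u(E) = 5/3 (u(E) = (1/6)*10 = 5/3)
J = 263/600 (J = (5/3 + 86)/(90 + 110) = (263/3)/200 = (263/3)*(1/200) = 263/600 ≈ 0.43833)
n(D, L) = -132 + 263*L/600 (n(D, L) = 263*L/600 - 132 = -132 + 263*L/600)
n(-129, (7*W)*3)/38648 - 1*(-5767) = (-132 + 263*((7*0)*3)/600)/38648 - 1*(-5767) = (-132 + 263*(0*3)/600)*(1/38648) + 5767 = (-132 + (263/600)*0)*(1/38648) + 5767 = (-132 + 0)*(1/38648) + 5767 = -132*1/38648 + 5767 = -33/9662 + 5767 = 55720721/9662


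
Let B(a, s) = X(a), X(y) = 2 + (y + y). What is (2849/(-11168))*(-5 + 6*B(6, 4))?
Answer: -225071/11168 ≈ -20.153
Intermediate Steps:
X(y) = 2 + 2*y
B(a, s) = 2 + 2*a
(2849/(-11168))*(-5 + 6*B(6, 4)) = (2849/(-11168))*(-5 + 6*(2 + 2*6)) = (2849*(-1/11168))*(-5 + 6*(2 + 12)) = -2849*(-5 + 6*14)/11168 = -2849*(-5 + 84)/11168 = -2849/11168*79 = -225071/11168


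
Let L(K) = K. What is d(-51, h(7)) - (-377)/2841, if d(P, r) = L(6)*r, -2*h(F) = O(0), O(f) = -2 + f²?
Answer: 17423/2841 ≈ 6.1327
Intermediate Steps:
h(F) = 1 (h(F) = -(-2 + 0²)/2 = -(-2 + 0)/2 = -½*(-2) = 1)
d(P, r) = 6*r
d(-51, h(7)) - (-377)/2841 = 6*1 - (-377)/2841 = 6 - (-377)/2841 = 6 - 1*(-377/2841) = 6 + 377/2841 = 17423/2841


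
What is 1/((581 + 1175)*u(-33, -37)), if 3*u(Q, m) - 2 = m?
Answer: -3/61460 ≈ -4.8812e-5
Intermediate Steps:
u(Q, m) = ⅔ + m/3
1/((581 + 1175)*u(-33, -37)) = 1/((581 + 1175)*(⅔ + (⅓)*(-37))) = 1/(1756*(⅔ - 37/3)) = 1/(1756*(-35/3)) = (1/1756)*(-3/35) = -3/61460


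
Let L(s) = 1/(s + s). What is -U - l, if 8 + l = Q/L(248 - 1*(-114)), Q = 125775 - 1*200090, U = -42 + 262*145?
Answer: 53766120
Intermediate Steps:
U = 37948 (U = -42 + 37990 = 37948)
Q = -74315 (Q = 125775 - 200090 = -74315)
L(s) = 1/(2*s)
l = -53804068 (l = -8 - 74315/(1/(2*(248 - 1*(-114)))) = -8 - 74315/(1/(2*(248 + 114))) = -8 - 74315/((½)/362) = -8 - 74315/((½)*(1/362)) = -8 - 74315/1/724 = -8 - 74315*724 = -8 - 53804060 = -53804068)
-U - l = -1*37948 - 1*(-53804068) = -37948 + 53804068 = 53766120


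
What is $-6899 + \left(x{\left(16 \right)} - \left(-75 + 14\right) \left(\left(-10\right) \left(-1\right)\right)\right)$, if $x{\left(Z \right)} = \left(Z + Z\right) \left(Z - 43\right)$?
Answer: $-7153$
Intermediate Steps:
$x{\left(Z \right)} = 2 Z \left(-43 + Z\right)$
$-6899 + \left(x{\left(16 \right)} - \left(-75 + 14\right) \left(\left(-10\right) \left(-1\right)\right)\right) = -6899 - \left(- 32 \left(-43 + 16\right) + \left(-75 + 14\right) \left(\left(-10\right) \left(-1\right)\right)\right) = -6899 + \left(2 \cdot 16 \left(-27\right) - \left(-61\right) 10\right) = -6899 - 254 = -7153$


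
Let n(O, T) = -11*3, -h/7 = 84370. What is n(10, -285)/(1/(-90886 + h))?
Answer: 22488708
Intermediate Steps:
h = -590590 (h = -7*84370 = -590590)
n(O, T) = -33
n(10, -285)/(1/(-90886 + h)) = -33/(1/(-90886 - 590590)) = -33/(1/(-681476)) = -33/(-1/681476) = -33*(-681476) = 22488708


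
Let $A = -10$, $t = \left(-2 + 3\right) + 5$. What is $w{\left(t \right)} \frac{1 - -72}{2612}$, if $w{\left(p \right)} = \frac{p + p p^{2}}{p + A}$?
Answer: $- \frac{8103}{5224} \approx -1.5511$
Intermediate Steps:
$t = 6$ ($t = 1 + 5 = 6$)
$w{\left(p \right)} = \frac{p + p^{3}}{-10 + p}$ ($w{\left(p \right)} = \frac{p + p p^{2}}{p - 10} = \frac{p + p^{3}}{-10 + p}$)
$w{\left(t \right)} \frac{1 - -72}{2612} = \frac{6 + 6^{3}}{-10 + 6} \frac{1 - -72}{2612} = \frac{6 + 216}{-4} \left(1 + 72\right) \frac{1}{2612} = \left(- \frac{1}{4}\right) 222 \cdot 73 \cdot \frac{1}{2612} = \left(- \frac{111}{2}\right) \frac{73}{2612} = - \frac{8103}{5224}$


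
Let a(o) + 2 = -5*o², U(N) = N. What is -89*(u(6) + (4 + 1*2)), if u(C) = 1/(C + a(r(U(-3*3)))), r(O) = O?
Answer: -214045/401 ≈ -533.78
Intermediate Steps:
a(o) = -2 - 5*o²
u(C) = 1/(-407 + C) (u(C) = 1/(C + (-2 - 5*(-3*3)²)) = 1/(C + (-2 - 5*(-9)²)) = 1/(C + (-2 - 5*81)) = 1/(C + (-2 - 405)) = 1/(C - 407) = 1/(-407 + C))
-89*(u(6) + (4 + 1*2)) = -89*(1/(-407 + 6) + (4 + 1*2)) = -89*(1/(-401) + (4 + 2)) = -89*(-1/401 + 6) = -89*2405/401 = -214045/401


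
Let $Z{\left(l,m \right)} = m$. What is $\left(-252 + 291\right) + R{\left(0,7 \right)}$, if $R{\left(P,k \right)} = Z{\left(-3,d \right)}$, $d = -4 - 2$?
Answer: $33$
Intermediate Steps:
$d = -6$
$R{\left(P,k \right)} = -6$
$\left(-252 + 291\right) + R{\left(0,7 \right)} = \left(-252 + 291\right) - 6 = 39 - 6 = 33$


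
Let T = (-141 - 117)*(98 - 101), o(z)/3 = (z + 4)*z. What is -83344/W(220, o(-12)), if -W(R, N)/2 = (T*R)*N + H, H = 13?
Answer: 41672/49040653 ≈ 0.00084974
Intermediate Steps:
o(z) = 3*z*(4 + z) (o(z) = 3*((z + 4)*z) = 3*((4 + z)*z) = 3*(z*(4 + z)) = 3*z*(4 + z))
T = 774 (T = -258*(-3) = 774)
W(R, N) = -26 - 1548*N*R (W(R, N) = -2*((774*R)*N + 13) = -2*(774*N*R + 13) = -2*(13 + 774*N*R) = -26 - 1548*N*R)
-83344/W(220, o(-12)) = -83344/(-26 - 1548*3*(-12)*(4 - 12)*220) = -83344/(-26 - 1548*3*(-12)*(-8)*220) = -83344/(-26 - 1548*288*220) = -83344/(-26 - 98081280) = -83344/(-98081306) = -83344*(-1/98081306) = 41672/49040653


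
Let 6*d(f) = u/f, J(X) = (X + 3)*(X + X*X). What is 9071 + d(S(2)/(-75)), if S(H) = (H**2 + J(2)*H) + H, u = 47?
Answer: 1196197/132 ≈ 9062.1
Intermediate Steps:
J(X) = (3 + X)*(X + X**2)
S(H) = H**2 + 31*H (S(H) = (H**2 + (2*(3 + 2**2 + 4*2))*H) + H = (H**2 + (2*(3 + 4 + 8))*H) + H = (H**2 + (2*15)*H) + H = (H**2 + 30*H) + H = H**2 + 31*H)
d(f) = 47/(6*f) (d(f) = (47/f)/6 = 47/(6*f))
9071 + d(S(2)/(-75)) = 9071 + 47/(6*(((2*(31 + 2))/(-75)))) = 9071 + 47/(6*(((2*33)*(-1/75)))) = 9071 + 47/(6*((66*(-1/75)))) = 9071 + 47/(6*(-22/25)) = 9071 + (47/6)*(-25/22) = 9071 - 1175/132 = 1196197/132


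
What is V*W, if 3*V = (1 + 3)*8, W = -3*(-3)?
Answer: 96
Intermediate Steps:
W = 9
V = 32/3 (V = ((1 + 3)*8)/3 = (4*8)/3 = (⅓)*32 = 32/3 ≈ 10.667)
V*W = (32/3)*9 = 96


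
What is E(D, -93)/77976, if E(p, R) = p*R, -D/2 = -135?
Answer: -465/1444 ≈ -0.32202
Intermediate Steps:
D = 270 (D = -2*(-135) = 270)
E(p, R) = R*p
E(D, -93)/77976 = -93*270/77976 = -25110*1/77976 = -465/1444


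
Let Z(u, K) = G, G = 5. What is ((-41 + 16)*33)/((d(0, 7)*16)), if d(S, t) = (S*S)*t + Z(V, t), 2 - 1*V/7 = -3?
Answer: -165/16 ≈ -10.313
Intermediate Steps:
V = 35 (V = 14 - 7*(-3) = 14 + 21 = 35)
Z(u, K) = 5
d(S, t) = 5 + t*S² (d(S, t) = (S*S)*t + 5 = S²*t + 5 = t*S² + 5 = 5 + t*S²)
((-41 + 16)*33)/((d(0, 7)*16)) = ((-41 + 16)*33)/(((5 + 7*0²)*16)) = (-25*33)/(((5 + 7*0)*16)) = -825*1/(16*(5 + 0)) = -825/(5*16) = -825/80 = -825*1/80 = -165/16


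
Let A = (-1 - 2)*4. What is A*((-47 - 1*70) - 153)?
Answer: 3240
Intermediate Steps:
A = -12 (A = -3*4 = -12)
A*((-47 - 1*70) - 153) = -12*((-47 - 1*70) - 153) = -12*((-47 - 70) - 153) = -12*(-117 - 153) = -12*(-270) = 3240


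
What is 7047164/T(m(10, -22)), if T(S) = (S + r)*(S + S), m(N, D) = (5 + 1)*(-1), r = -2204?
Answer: 1761791/6630 ≈ 265.73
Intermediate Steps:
m(N, D) = -6 (m(N, D) = 6*(-1) = -6)
T(S) = 2*S*(-2204 + S) (T(S) = (S - 2204)*(S + S) = (-2204 + S)*(2*S) = 2*S*(-2204 + S))
7047164/T(m(10, -22)) = 7047164/((2*(-6)*(-2204 - 6))) = 7047164/((2*(-6)*(-2210))) = 7047164/26520 = 7047164*(1/26520) = 1761791/6630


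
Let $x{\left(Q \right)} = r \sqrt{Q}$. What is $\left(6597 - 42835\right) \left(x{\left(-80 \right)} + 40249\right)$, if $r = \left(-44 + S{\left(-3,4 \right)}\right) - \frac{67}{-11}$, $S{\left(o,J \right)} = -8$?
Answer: $-1458543262 + \frac{73200760 i \sqrt{5}}{11} \approx -1.4585 \cdot 10^{9} + 1.488 \cdot 10^{7} i$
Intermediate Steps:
$r = - \frac{505}{11}$ ($r = \left(-44 - 8\right) - \frac{67}{-11} = -52 - - \frac{67}{11} = -52 + \frac{67}{11} = - \frac{505}{11} \approx -45.909$)
$x{\left(Q \right)} = - \frac{505 \sqrt{Q}}{11}$
$\left(6597 - 42835\right) \left(x{\left(-80 \right)} + 40249\right) = \left(6597 - 42835\right) \left(- \frac{505 \sqrt{-80}}{11} + 40249\right) = - 36238 \left(- \frac{505 \cdot 4 i \sqrt{5}}{11} + 40249\right) = - 36238 \left(- \frac{2020 i \sqrt{5}}{11} + 40249\right) = - 36238 \left(40249 - \frac{2020 i \sqrt{5}}{11}\right) = -1458543262 + \frac{73200760 i \sqrt{5}}{11}$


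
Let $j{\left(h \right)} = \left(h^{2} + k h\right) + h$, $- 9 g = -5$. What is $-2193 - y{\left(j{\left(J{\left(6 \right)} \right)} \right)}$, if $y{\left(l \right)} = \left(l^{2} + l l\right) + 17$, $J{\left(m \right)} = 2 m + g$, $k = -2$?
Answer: $- \frac{290718818}{6561} \approx -44310.0$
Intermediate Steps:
$g = \frac{5}{9}$ ($g = \left(- \frac{1}{9}\right) \left(-5\right) = \frac{5}{9} \approx 0.55556$)
$J{\left(m \right)} = \frac{5}{9} + 2 m$ ($J{\left(m \right)} = 2 m + \frac{5}{9} = \frac{5}{9} + 2 m$)
$j{\left(h \right)} = h^{2} - h$ ($j{\left(h \right)} = \left(h^{2} - 2 h\right) + h = h^{2} - h$)
$y{\left(l \right)} = 17 + 2 l^{2}$ ($y{\left(l \right)} = \left(l^{2} + l^{2}\right) + 17 = 2 l^{2} + 17 = 17 + 2 l^{2}$)
$-2193 - y{\left(j{\left(J{\left(6 \right)} \right)} \right)} = -2193 - \left(17 + 2 \left(\left(\frac{5}{9} + 2 \cdot 6\right) \left(-1 + \left(\frac{5}{9} + 2 \cdot 6\right)\right)\right)^{2}\right) = -2193 - \left(17 + 2 \left(\left(\frac{5}{9} + 12\right) \left(-1 + \left(\frac{5}{9} + 12\right)\right)\right)^{2}\right) = -2193 - \left(17 + 2 \left(\frac{113 \left(-1 + \frac{113}{9}\right)}{9}\right)^{2}\right) = -2193 - \left(17 + 2 \left(\frac{113}{9} \cdot \frac{104}{9}\right)^{2}\right) = -2193 - \left(17 + 2 \left(\frac{11752}{81}\right)^{2}\right) = -2193 - \left(17 + 2 \cdot \frac{138109504}{6561}\right) = -2193 - \left(17 + \frac{276219008}{6561}\right) = -2193 - \frac{276330545}{6561} = - \frac{290718818}{6561}$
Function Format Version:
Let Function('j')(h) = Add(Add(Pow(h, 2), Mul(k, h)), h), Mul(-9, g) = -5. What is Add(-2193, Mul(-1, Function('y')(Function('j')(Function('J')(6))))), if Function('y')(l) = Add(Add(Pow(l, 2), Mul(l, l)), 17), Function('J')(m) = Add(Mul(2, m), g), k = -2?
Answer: Rational(-290718818, 6561) ≈ -44310.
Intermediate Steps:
g = Rational(5, 9) (g = Mul(Rational(-1, 9), -5) = Rational(5, 9) ≈ 0.55556)
Function('J')(m) = Add(Rational(5, 9), Mul(2, m)) (Function('J')(m) = Add(Mul(2, m), Rational(5, 9)) = Add(Rational(5, 9), Mul(2, m)))
Function('j')(h) = Add(Pow(h, 2), Mul(-1, h)) (Function('j')(h) = Add(Add(Pow(h, 2), Mul(-2, h)), h) = Add(Pow(h, 2), Mul(-1, h)))
Function('y')(l) = Add(17, Mul(2, Pow(l, 2))) (Function('y')(l) = Add(Add(Pow(l, 2), Pow(l, 2)), 17) = Add(Mul(2, Pow(l, 2)), 17) = Add(17, Mul(2, Pow(l, 2))))
Add(-2193, Mul(-1, Function('y')(Function('j')(Function('J')(6))))) = Add(-2193, Mul(-1, Add(17, Mul(2, Pow(Mul(Add(Rational(5, 9), Mul(2, 6)), Add(-1, Add(Rational(5, 9), Mul(2, 6)))), 2))))) = Add(-2193, Mul(-1, Add(17, Mul(2, Pow(Mul(Add(Rational(5, 9), 12), Add(-1, Add(Rational(5, 9), 12))), 2))))) = Add(-2193, Mul(-1, Add(17, Mul(2, Pow(Mul(Rational(113, 9), Add(-1, Rational(113, 9))), 2))))) = Add(-2193, Mul(-1, Add(17, Mul(2, Pow(Mul(Rational(113, 9), Rational(104, 9)), 2))))) = Add(-2193, Mul(-1, Add(17, Mul(2, Pow(Rational(11752, 81), 2))))) = Add(-2193, Mul(-1, Add(17, Mul(2, Rational(138109504, 6561))))) = Add(-2193, Mul(-1, Add(17, Rational(276219008, 6561)))) = Add(-2193, Mul(-1, Rational(276330545, 6561))) = Add(-2193, Rational(-276330545, 6561)) = Rational(-290718818, 6561)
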